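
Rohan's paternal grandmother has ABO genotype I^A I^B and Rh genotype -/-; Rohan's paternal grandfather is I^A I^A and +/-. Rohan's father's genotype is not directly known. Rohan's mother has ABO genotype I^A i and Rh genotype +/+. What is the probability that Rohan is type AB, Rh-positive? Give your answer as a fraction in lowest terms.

Rohan's father's ABO genotype from I^A I^B × I^A I^A: 1/2 I^A I^A, 1/2 I^A I^B.
Crossing each possibility with the mother I^A i and summing P(type AB): 1/2·0 + 1/2·1/4 = 1/8.
Similarly for Rh via the father's Rh distribution: P(Rh+) = 1.
Independent loci: 1/8 × 1 = 1/8.

1/8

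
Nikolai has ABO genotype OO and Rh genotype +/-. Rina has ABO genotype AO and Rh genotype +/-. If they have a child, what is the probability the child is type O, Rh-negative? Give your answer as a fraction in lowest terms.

ABO cross OO × AO → offspring phenotypes: 1/2 O, 1/2 A.
Rh cross +/- × +/- → 3/4 Rh+, 1/4 Rh-.
Independent loci: P(type O, Rh-negative) = 1/2 × 1/4 = 1/8.

1/8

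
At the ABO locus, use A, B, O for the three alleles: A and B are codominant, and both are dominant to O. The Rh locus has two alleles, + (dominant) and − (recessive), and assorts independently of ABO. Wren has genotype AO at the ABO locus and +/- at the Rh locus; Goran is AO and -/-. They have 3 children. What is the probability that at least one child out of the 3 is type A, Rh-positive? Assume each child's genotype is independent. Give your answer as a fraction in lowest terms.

387/512

ABO cross AO × AO → 1/4 O, 3/4 A.
Rh cross +/- × -/- → 1/2 Rh+, 1/2 Rh-; so P(type A, Rh-positive) = 3/4 × 1/2 = 3/8 per child.
P(none) = (5/8)^3 = 125/512; P(at least one) = 1 − 125/512 = 387/512.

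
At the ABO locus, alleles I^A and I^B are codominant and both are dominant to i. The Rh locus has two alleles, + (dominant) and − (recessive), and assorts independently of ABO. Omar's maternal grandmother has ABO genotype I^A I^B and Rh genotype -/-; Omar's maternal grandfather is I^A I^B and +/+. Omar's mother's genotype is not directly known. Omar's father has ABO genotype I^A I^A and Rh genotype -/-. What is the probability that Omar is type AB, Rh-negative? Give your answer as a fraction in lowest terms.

1/4

Omar's mother's ABO genotype from I^A I^B × I^A I^B: 1/4 I^A I^A, 1/2 I^A I^B, 1/4 I^B I^B.
Crossing each possibility with the father I^A I^A and summing P(type AB): 1/4·0 + 1/2·1/2 + 1/4·1 = 1/2.
Similarly for Rh via the mother's Rh distribution: P(Rh-) = 1/2.
Independent loci: 1/2 × 1/2 = 1/4.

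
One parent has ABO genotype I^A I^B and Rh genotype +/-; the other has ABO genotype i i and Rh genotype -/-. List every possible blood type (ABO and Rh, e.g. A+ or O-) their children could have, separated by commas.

Gametes from I^A I^B × i i give offspring ABO genotypes I^A i, I^B i, i.e. phenotypes A, B.
Rh cross +/- × -/- → phenotypes Rh+, Rh-.
Combining independently: A+, A-, B+, B-.

A+, A-, B+, B-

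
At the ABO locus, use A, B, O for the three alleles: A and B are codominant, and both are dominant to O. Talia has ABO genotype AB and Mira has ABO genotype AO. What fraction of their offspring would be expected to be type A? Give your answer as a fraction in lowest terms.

1/2

ABO cross AB × AO → offspring phenotypes: 1/2 A, 1/4 B, 1/4 AB.
So P(type A) = 1/2.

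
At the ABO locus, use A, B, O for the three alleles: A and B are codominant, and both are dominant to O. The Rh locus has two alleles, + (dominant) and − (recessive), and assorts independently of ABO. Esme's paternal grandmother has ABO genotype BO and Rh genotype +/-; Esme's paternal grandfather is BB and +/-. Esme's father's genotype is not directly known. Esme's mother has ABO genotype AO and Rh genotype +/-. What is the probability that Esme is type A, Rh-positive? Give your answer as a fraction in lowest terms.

3/32

Esme's father's ABO genotype from BO × BB: 1/2 BB, 1/2 BO.
Crossing each possibility with the mother AO and summing P(type A): 1/2·0 + 1/2·1/4 = 1/8.
Similarly for Rh via the father's Rh distribution: P(Rh+) = 3/4.
Independent loci: 1/8 × 3/4 = 3/32.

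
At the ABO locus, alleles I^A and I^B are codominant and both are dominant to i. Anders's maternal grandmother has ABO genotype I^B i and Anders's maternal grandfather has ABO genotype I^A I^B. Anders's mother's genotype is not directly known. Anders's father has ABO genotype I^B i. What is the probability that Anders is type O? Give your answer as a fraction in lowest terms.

Anders's mother's ABO genotype from I^B i × I^A I^B: 1/4 I^A I^B, 1/4 I^A i, 1/4 I^B I^B, 1/4 I^B i.
Crossing each possibility with the father I^B i and summing P(type O): 1/4·0 + 1/4·1/4 + 1/4·0 + 1/4·1/4 = 1/8.

1/8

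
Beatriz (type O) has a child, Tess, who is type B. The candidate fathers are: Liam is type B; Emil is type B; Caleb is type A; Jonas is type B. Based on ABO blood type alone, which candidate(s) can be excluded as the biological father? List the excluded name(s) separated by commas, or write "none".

A candidate is excluded only if no genotype consistent with his phenotype could produce a type B child with a type O mother.
Caleb (type A): no genotype consistent with that phenotype can produce a type-B child with a type-O mother.

Caleb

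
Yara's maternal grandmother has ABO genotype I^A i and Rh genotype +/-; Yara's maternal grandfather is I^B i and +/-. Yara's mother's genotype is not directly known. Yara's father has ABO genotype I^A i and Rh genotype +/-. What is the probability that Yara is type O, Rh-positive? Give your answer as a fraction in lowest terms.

Yara's mother's ABO genotype from I^A i × I^B i: 1/4 I^A I^B, 1/4 I^A i, 1/4 I^B i, 1/4 i i.
Crossing each possibility with the father I^A i and summing P(type O): 1/4·0 + 1/4·1/4 + 1/4·1/4 + 1/4·1/2 = 1/4.
Similarly for Rh via the mother's Rh distribution: P(Rh+) = 3/4.
Independent loci: 1/4 × 3/4 = 3/16.

3/16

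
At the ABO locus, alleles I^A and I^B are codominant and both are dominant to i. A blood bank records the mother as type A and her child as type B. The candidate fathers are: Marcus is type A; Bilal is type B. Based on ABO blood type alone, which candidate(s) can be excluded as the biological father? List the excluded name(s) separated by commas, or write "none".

A candidate is excluded only if no genotype consistent with his phenotype could produce a type B child with a type A mother.
Marcus (type A): no genotype consistent with that phenotype can produce a type-B child with a type-A mother.

Marcus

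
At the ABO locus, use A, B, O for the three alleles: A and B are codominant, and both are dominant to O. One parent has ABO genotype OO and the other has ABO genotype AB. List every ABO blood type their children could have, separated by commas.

A, B

Gametes from OO × AB give offspring ABO genotypes AO, BO, i.e. phenotypes A, B.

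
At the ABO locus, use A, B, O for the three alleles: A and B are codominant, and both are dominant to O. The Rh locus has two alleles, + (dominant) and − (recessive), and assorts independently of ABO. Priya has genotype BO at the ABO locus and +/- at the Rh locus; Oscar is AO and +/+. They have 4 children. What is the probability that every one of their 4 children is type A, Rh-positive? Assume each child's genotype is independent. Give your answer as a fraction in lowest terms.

1/256

ABO cross BO × AO → 1/4 O, 1/4 A, 1/4 B, 1/4 AB.
Rh cross +/- × +/+ → 1 Rh+; so P(type A, Rh-positive) = 1/4 × 1 = 1/4 per child.
All 4 independent: (1/4)^4 = 1/256.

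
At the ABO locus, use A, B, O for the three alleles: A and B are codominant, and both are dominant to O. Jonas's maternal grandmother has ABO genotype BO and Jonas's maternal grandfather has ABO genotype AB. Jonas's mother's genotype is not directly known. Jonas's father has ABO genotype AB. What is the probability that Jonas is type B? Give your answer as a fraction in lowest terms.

Jonas's mother's ABO genotype from BO × AB: 1/4 AB, 1/4 AO, 1/4 BB, 1/4 BO.
Crossing each possibility with the father AB and summing P(type B): 1/4·1/4 + 1/4·1/4 + 1/4·1/2 + 1/4·1/2 = 3/8.

3/8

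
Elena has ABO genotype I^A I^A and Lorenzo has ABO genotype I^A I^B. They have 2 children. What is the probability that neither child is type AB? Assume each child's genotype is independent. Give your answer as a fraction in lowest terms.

1/4

ABO cross I^A I^A × I^A I^B → 1/2 A, 1/2 AB.
So P(type AB) = 1/2 per child.
P(not type AB) = 1/2 for one child; (1/2)^2 = 1/4.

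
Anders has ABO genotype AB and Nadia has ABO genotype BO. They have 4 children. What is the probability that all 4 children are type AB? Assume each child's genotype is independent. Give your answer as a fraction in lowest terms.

ABO cross AB × BO → 1/4 A, 1/2 B, 1/4 AB.
So P(type AB) = 1/4 per child.
All 4 independent: (1/4)^4 = 1/256.

1/256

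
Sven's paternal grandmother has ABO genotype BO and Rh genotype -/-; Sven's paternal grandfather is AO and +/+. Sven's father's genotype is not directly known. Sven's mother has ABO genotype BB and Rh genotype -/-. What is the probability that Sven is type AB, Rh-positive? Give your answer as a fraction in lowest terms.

1/8

Sven's father's ABO genotype from BO × AO: 1/4 AB, 1/4 AO, 1/4 BO, 1/4 OO.
Crossing each possibility with the mother BB and summing P(type AB): 1/4·1/2 + 1/4·1/2 + 1/4·0 + 1/4·0 = 1/4.
Similarly for Rh via the father's Rh distribution: P(Rh+) = 1/2.
Independent loci: 1/4 × 1/2 = 1/8.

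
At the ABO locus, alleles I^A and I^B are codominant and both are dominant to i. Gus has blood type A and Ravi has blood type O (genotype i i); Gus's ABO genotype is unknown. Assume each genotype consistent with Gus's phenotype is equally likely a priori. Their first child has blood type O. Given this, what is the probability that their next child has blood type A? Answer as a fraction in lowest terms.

Possible genotypes: Gus ∈ {I^A I^A, I^A i}; Ravi ∈ {i i}.
Weight each parental genotype pair by prior × P(type-O child):
  I^A i × i i: posterior weight 1; P(next child type A) = 1/2.
Weighted sum = 1/2.

1/2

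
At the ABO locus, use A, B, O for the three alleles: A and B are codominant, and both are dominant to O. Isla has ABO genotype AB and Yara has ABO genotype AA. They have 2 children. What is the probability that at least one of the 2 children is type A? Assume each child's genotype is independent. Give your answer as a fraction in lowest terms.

3/4

ABO cross AB × AA → 1/2 A, 1/2 AB.
So P(type A) = 1/2 per child.
P(none) = (1/2)^2 = 1/4; P(at least one) = 1 − 1/4 = 3/4.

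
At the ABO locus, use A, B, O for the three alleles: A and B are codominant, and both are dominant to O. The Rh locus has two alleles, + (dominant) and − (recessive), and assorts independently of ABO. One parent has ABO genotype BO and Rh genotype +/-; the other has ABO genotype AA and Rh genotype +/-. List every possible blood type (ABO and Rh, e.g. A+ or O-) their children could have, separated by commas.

A+, A-, AB+, AB-

Gametes from BO × AA give offspring ABO genotypes AB, AO, i.e. phenotypes A, AB.
Rh cross +/- × +/- → phenotypes Rh+, Rh-.
Combining independently: A+, A-, AB+, AB-.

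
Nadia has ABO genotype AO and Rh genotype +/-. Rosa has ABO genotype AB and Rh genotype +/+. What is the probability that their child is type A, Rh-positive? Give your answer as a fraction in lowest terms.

ABO cross AO × AB → offspring phenotypes: 1/2 A, 1/4 B, 1/4 AB.
Rh cross +/- × +/+ → 1 Rh+.
Independent loci: P(type A, Rh-positive) = 1/2 × 1 = 1/2.

1/2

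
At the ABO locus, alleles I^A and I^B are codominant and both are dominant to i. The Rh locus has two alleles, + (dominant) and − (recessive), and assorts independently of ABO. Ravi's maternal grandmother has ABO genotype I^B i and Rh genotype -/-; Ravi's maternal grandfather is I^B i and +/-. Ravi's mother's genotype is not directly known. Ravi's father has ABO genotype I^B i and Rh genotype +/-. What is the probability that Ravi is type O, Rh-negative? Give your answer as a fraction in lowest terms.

Ravi's mother's ABO genotype from I^B i × I^B i: 1/4 I^B I^B, 1/2 I^B i, 1/4 i i.
Crossing each possibility with the father I^B i and summing P(type O): 1/4·0 + 1/2·1/4 + 1/4·1/2 = 1/4.
Similarly for Rh via the mother's Rh distribution: P(Rh-) = 3/8.
Independent loci: 1/4 × 3/8 = 3/32.

3/32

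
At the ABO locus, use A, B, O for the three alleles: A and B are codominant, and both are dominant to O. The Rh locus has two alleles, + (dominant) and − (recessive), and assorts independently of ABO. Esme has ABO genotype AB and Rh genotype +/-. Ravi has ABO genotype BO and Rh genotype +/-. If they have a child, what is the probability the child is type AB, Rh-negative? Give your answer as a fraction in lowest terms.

ABO cross AB × BO → offspring phenotypes: 1/4 A, 1/2 B, 1/4 AB.
Rh cross +/- × +/- → 3/4 Rh+, 1/4 Rh-.
Independent loci: P(type AB, Rh-negative) = 1/4 × 1/4 = 1/16.

1/16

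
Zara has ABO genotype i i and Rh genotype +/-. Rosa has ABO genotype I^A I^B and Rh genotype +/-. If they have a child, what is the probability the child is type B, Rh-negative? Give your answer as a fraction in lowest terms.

1/8

ABO cross i i × I^A I^B → offspring phenotypes: 1/2 A, 1/2 B.
Rh cross +/- × +/- → 3/4 Rh+, 1/4 Rh-.
Independent loci: P(type B, Rh-negative) = 1/2 × 1/4 = 1/8.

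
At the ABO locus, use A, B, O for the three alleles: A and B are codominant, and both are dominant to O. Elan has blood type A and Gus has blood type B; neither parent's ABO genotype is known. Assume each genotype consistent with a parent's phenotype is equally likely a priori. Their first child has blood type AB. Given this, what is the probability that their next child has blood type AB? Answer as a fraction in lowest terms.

25/36

Possible genotypes: Elan ∈ {AA, AO}; Gus ∈ {BB, BO}.
Weight each parental genotype pair by prior × P(type-AB child):
  AA × BB: posterior weight 4/9; P(next child type AB) = 1.
  AA × BO: posterior weight 2/9; P(next child type AB) = 1/2.
  AO × BB: posterior weight 2/9; P(next child type AB) = 1/2.
  AO × BO: posterior weight 1/9; P(next child type AB) = 1/4.
Weighted sum = 25/36.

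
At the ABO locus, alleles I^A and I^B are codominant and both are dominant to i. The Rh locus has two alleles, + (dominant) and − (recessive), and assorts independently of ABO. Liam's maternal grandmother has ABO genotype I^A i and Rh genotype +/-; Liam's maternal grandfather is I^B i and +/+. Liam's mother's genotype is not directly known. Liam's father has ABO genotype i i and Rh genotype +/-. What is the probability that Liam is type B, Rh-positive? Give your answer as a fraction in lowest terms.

Liam's mother's ABO genotype from I^A i × I^B i: 1/4 I^A I^B, 1/4 I^A i, 1/4 I^B i, 1/4 i i.
Crossing each possibility with the father i i and summing P(type B): 1/4·1/2 + 1/4·0 + 1/4·1/2 + 1/4·0 = 1/4.
Similarly for Rh via the mother's Rh distribution: P(Rh+) = 7/8.
Independent loci: 1/4 × 7/8 = 7/32.

7/32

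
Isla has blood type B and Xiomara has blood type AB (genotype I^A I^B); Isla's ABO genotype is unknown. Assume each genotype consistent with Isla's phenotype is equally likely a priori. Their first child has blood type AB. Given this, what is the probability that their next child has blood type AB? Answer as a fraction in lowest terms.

Possible genotypes: Isla ∈ {I^B I^B, I^B i}; Xiomara ∈ {I^A I^B}.
Weight each parental genotype pair by prior × P(type-AB child):
  I^B I^B × I^A I^B: posterior weight 2/3; P(next child type AB) = 1/2.
  I^B i × I^A I^B: posterior weight 1/3; P(next child type AB) = 1/4.
Weighted sum = 5/12.

5/12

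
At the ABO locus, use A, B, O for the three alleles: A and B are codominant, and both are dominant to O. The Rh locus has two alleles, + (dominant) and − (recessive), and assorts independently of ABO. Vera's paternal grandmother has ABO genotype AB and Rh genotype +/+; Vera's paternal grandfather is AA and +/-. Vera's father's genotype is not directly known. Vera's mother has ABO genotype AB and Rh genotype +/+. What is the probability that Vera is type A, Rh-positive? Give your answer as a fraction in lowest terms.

Vera's father's ABO genotype from AB × AA: 1/2 AA, 1/2 AB.
Crossing each possibility with the mother AB and summing P(type A): 1/2·1/2 + 1/2·1/4 = 3/8.
Similarly for Rh via the father's Rh distribution: P(Rh+) = 1.
Independent loci: 3/8 × 1 = 3/8.

3/8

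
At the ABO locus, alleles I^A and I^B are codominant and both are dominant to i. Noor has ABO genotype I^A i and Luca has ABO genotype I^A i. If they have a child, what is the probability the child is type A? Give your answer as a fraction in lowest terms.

ABO cross I^A i × I^A i → offspring phenotypes: 1/4 O, 3/4 A.
So P(type A) = 3/4.

3/4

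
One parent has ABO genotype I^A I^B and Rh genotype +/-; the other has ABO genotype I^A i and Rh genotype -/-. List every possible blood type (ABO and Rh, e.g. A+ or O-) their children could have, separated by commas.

A+, A-, B+, B-, AB+, AB-

Gametes from I^A I^B × I^A i give offspring ABO genotypes I^A I^A, I^A I^B, I^A i, I^B i, i.e. phenotypes A, B, AB.
Rh cross +/- × -/- → phenotypes Rh+, Rh-.
Combining independently: A+, A-, B+, B-, AB+, AB-.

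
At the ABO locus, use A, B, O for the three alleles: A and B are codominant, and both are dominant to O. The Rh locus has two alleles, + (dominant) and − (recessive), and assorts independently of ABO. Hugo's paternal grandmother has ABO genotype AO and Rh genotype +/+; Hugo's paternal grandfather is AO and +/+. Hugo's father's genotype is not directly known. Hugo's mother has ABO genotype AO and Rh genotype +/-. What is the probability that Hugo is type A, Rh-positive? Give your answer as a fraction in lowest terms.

3/4

Hugo's father's ABO genotype from AO × AO: 1/4 AA, 1/2 AO, 1/4 OO.
Crossing each possibility with the mother AO and summing P(type A): 1/4·1 + 1/2·3/4 + 1/4·1/2 = 3/4.
Similarly for Rh via the father's Rh distribution: P(Rh+) = 1.
Independent loci: 3/4 × 1 = 3/4.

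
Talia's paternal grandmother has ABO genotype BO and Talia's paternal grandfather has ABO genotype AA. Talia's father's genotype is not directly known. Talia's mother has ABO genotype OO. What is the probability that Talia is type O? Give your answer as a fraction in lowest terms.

Talia's father's ABO genotype from BO × AA: 1/2 AB, 1/2 AO.
Crossing each possibility with the mother OO and summing P(type O): 1/2·0 + 1/2·1/2 = 1/4.

1/4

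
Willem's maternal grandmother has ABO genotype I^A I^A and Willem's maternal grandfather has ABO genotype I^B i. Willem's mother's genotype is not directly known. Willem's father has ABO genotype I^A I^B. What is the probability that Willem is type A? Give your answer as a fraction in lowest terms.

3/8

Willem's mother's ABO genotype from I^A I^A × I^B i: 1/2 I^A I^B, 1/2 I^A i.
Crossing each possibility with the father I^A I^B and summing P(type A): 1/2·1/4 + 1/2·1/2 = 3/8.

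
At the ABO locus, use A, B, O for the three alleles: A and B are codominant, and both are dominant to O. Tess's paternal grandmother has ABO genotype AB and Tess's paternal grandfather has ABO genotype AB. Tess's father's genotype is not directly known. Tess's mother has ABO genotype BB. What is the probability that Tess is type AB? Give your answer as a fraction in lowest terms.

1/2

Tess's father's ABO genotype from AB × AB: 1/4 AA, 1/2 AB, 1/4 BB.
Crossing each possibility with the mother BB and summing P(type AB): 1/4·1 + 1/2·1/2 + 1/4·0 = 1/2.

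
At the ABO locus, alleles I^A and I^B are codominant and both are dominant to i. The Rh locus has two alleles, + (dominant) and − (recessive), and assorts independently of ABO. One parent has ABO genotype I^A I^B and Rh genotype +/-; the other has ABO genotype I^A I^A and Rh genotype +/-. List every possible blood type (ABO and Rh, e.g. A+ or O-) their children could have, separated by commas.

A+, A-, AB+, AB-

Gametes from I^A I^B × I^A I^A give offspring ABO genotypes I^A I^A, I^A I^B, i.e. phenotypes A, AB.
Rh cross +/- × +/- → phenotypes Rh+, Rh-.
Combining independently: A+, A-, AB+, AB-.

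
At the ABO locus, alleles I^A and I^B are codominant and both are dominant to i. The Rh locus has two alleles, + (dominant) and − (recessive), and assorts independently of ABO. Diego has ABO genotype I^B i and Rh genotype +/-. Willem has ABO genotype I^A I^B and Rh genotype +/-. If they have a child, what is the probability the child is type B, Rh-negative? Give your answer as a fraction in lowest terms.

1/8

ABO cross I^B i × I^A I^B → offspring phenotypes: 1/4 A, 1/2 B, 1/4 AB.
Rh cross +/- × +/- → 3/4 Rh+, 1/4 Rh-.
Independent loci: P(type B, Rh-negative) = 1/2 × 1/4 = 1/8.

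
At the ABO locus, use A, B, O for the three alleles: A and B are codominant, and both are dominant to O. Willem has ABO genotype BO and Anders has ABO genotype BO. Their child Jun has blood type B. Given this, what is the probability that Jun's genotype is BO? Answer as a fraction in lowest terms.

Cross BO × BO → 1/4 BB, 1/2 BO, 1/4 OO.
Type-B genotypes among offspring: BB (1/4), BO (1/2); total 3/4.
P(BO | type B) = (1/2) / (3/4) = 2/3.

2/3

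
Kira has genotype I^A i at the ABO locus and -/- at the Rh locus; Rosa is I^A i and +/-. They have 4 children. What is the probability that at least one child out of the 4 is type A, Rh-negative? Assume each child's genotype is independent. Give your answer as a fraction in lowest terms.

3471/4096

ABO cross I^A i × I^A i → 1/4 O, 3/4 A.
Rh cross -/- × +/- → 1/2 Rh+, 1/2 Rh-; so P(type A, Rh-negative) = 3/4 × 1/2 = 3/8 per child.
P(none) = (5/8)^4 = 625/4096; P(at least one) = 1 − 625/4096 = 3471/4096.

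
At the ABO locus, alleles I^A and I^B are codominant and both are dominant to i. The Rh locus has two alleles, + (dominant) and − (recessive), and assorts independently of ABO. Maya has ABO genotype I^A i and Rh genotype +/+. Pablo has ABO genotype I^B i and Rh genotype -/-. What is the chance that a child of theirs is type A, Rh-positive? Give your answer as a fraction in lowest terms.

1/4

ABO cross I^A i × I^B i → offspring phenotypes: 1/4 O, 1/4 A, 1/4 B, 1/4 AB.
Rh cross +/+ × -/- → 1 Rh+.
Independent loci: P(type A, Rh-positive) = 1/4 × 1 = 1/4.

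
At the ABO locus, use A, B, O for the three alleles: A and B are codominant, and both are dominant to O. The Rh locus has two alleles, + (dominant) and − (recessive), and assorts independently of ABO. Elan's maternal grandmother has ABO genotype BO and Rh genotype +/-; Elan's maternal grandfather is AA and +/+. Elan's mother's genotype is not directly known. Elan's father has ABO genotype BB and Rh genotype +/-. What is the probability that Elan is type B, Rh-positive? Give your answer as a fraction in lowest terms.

7/16

Elan's mother's ABO genotype from BO × AA: 1/2 AB, 1/2 AO.
Crossing each possibility with the father BB and summing P(type B): 1/2·1/2 + 1/2·1/2 = 1/2.
Similarly for Rh via the mother's Rh distribution: P(Rh+) = 7/8.
Independent loci: 1/2 × 7/8 = 7/16.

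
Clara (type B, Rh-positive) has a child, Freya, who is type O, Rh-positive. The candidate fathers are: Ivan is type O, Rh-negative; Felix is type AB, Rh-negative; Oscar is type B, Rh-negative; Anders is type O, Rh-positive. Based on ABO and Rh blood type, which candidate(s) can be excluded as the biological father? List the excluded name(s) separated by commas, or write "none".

A candidate is excluded only if no genotype consistent with his phenotype could produce a type O, Rh-positive child with a type B, Rh-positive mother.
Felix (type AB, Rh-): no genotype consistent with that phenotype can produce a type-O Rh+ child with a type-B mother.

Felix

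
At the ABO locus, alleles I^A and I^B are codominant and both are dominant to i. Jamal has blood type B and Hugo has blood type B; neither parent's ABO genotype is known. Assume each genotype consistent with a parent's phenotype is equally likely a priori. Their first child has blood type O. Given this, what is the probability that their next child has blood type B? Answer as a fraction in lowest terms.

Possible genotypes: Jamal ∈ {I^B I^B, I^B i}; Hugo ∈ {I^B I^B, I^B i}.
Weight each parental genotype pair by prior × P(type-O child):
  I^B i × I^B i: posterior weight 1; P(next child type B) = 3/4.
Weighted sum = 3/4.

3/4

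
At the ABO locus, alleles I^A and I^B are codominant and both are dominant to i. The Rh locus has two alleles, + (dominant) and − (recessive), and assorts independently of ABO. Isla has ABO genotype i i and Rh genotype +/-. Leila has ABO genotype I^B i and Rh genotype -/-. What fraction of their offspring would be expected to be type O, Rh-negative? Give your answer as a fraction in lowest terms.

1/4

ABO cross i i × I^B i → offspring phenotypes: 1/2 O, 1/2 B.
Rh cross +/- × -/- → 1/2 Rh+, 1/2 Rh-.
Independent loci: P(type O, Rh-negative) = 1/2 × 1/2 = 1/4.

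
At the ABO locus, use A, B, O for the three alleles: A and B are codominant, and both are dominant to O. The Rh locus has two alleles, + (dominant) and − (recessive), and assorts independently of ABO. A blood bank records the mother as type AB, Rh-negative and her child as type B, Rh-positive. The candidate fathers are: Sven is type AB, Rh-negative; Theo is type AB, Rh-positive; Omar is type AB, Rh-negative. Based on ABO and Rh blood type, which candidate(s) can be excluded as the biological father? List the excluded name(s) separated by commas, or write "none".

Sven, Omar

A candidate is excluded only if no genotype consistent with his phenotype could produce a type B, Rh-positive child with a type AB, Rh-negative mother.
Sven (type AB, Rh-): no genotype consistent with that phenotype can produce a type-B Rh+ child with a type-AB mother.
Omar (type AB, Rh-): no genotype consistent with that phenotype can produce a type-B Rh+ child with a type-AB mother.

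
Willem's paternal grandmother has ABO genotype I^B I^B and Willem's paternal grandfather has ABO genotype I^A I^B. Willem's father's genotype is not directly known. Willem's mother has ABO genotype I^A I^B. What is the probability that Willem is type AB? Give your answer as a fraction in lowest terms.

Willem's father's ABO genotype from I^B I^B × I^A I^B: 1/2 I^A I^B, 1/2 I^B I^B.
Crossing each possibility with the mother I^A I^B and summing P(type AB): 1/2·1/2 + 1/2·1/2 = 1/2.

1/2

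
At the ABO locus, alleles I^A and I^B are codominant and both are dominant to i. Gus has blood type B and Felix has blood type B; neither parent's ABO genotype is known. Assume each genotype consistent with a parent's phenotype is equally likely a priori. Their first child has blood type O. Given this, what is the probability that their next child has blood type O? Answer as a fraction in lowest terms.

1/4

Possible genotypes: Gus ∈ {I^B I^B, I^B i}; Felix ∈ {I^B I^B, I^B i}.
Weight each parental genotype pair by prior × P(type-O child):
  I^B i × I^B i: posterior weight 1; P(next child type O) = 1/4.
Weighted sum = 1/4.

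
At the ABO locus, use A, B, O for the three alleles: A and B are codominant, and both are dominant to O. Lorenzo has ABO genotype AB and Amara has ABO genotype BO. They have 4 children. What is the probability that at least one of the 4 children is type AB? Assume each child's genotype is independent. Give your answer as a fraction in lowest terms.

175/256

ABO cross AB × BO → 1/4 A, 1/2 B, 1/4 AB.
So P(type AB) = 1/4 per child.
P(none) = (3/4)^4 = 81/256; P(at least one) = 1 − 81/256 = 175/256.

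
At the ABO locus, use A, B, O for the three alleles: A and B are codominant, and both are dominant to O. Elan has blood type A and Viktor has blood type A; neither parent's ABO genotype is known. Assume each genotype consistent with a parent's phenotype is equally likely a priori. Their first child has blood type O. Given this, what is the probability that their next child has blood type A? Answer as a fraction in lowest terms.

Possible genotypes: Elan ∈ {AA, AO}; Viktor ∈ {AA, AO}.
Weight each parental genotype pair by prior × P(type-O child):
  AO × AO: posterior weight 1; P(next child type A) = 3/4.
Weighted sum = 3/4.

3/4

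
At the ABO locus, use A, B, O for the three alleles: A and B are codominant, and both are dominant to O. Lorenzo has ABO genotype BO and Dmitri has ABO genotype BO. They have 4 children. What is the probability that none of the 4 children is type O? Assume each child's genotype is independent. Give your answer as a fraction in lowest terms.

ABO cross BO × BO → 1/4 O, 3/4 B.
So P(type O) = 1/4 per child.
P(not type O) = 3/4 for one child; (3/4)^4 = 81/256.

81/256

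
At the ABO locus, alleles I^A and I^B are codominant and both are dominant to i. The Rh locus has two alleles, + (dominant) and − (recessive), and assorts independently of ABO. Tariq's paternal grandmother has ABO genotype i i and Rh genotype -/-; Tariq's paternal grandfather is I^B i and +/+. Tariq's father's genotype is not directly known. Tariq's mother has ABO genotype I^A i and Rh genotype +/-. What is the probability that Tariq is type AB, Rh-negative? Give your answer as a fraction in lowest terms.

Tariq's father's ABO genotype from i i × I^B i: 1/2 I^B i, 1/2 i i.
Crossing each possibility with the mother I^A i and summing P(type AB): 1/2·1/4 + 1/2·0 = 1/8.
Similarly for Rh via the father's Rh distribution: P(Rh-) = 1/4.
Independent loci: 1/8 × 1/4 = 1/32.

1/32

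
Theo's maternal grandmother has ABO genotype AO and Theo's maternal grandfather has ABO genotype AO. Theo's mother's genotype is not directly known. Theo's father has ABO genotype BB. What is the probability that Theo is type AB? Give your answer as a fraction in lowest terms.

1/2

Theo's mother's ABO genotype from AO × AO: 1/4 AA, 1/2 AO, 1/4 OO.
Crossing each possibility with the father BB and summing P(type AB): 1/4·1 + 1/2·1/2 + 1/4·0 = 1/2.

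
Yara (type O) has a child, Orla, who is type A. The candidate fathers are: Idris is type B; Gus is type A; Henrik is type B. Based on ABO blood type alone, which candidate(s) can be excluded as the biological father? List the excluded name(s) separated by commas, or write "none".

A candidate is excluded only if no genotype consistent with his phenotype could produce a type A child with a type O mother.
Idris (type B): no genotype consistent with that phenotype can produce a type-A child with a type-O mother.
Henrik (type B): no genotype consistent with that phenotype can produce a type-A child with a type-O mother.

Idris, Henrik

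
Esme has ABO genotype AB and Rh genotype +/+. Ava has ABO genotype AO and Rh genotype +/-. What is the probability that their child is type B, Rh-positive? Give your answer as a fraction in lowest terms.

ABO cross AB × AO → offspring phenotypes: 1/2 A, 1/4 B, 1/4 AB.
Rh cross +/+ × +/- → 1 Rh+.
Independent loci: P(type B, Rh-positive) = 1/4 × 1 = 1/4.

1/4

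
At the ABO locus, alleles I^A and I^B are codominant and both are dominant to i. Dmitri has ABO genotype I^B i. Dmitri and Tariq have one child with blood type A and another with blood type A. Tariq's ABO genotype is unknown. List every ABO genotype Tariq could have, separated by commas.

I^A I^A, I^A I^B, I^A i

For each candidate genotype of Tariq, check whether crossing it with I^B i can produce every observed child phenotype.
  I^A I^A → possible child types {A, AB} ✓
  I^A I^B → possible child types {A, B, AB} ✓
  I^A i → possible child types {O, A, B, AB} ✓
  I^B I^B → possible child types {B} ✗
  I^B i → possible child types {O, B} ✗
  i i → possible child types {O, B} ✗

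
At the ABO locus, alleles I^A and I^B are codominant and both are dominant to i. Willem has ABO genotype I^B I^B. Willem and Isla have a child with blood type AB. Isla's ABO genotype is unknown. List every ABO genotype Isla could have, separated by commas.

I^A I^A, I^A I^B, I^A i

For each candidate genotype of Isla, check whether crossing it with I^B I^B can produce every observed child phenotype.
  I^A I^A → possible child types {AB} ✓
  I^A I^B → possible child types {B, AB} ✓
  I^A i → possible child types {B, AB} ✓
  I^B I^B → possible child types {B} ✗
  I^B i → possible child types {B} ✗
  i i → possible child types {B} ✗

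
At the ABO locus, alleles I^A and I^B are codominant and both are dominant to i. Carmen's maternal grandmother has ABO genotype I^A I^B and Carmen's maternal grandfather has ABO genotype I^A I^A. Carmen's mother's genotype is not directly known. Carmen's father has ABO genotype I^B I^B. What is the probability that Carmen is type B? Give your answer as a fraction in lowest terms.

1/4

Carmen's mother's ABO genotype from I^A I^B × I^A I^A: 1/2 I^A I^A, 1/2 I^A I^B.
Crossing each possibility with the father I^B I^B and summing P(type B): 1/2·0 + 1/2·1/2 = 1/4.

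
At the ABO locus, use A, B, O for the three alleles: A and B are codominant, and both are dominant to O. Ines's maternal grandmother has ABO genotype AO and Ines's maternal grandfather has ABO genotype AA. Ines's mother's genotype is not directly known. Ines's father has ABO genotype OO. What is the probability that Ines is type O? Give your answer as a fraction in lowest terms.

1/4

Ines's mother's ABO genotype from AO × AA: 1/2 AA, 1/2 AO.
Crossing each possibility with the father OO and summing P(type O): 1/2·0 + 1/2·1/2 = 1/4.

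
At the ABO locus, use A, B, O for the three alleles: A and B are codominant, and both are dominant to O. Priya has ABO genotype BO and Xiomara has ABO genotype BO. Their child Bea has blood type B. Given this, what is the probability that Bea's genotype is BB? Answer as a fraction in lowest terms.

1/3

Cross BO × BO → 1/4 BB, 1/2 BO, 1/4 OO.
Type-B genotypes among offspring: BB (1/4), BO (1/2); total 3/4.
P(BB | type B) = (1/4) / (3/4) = 1/3.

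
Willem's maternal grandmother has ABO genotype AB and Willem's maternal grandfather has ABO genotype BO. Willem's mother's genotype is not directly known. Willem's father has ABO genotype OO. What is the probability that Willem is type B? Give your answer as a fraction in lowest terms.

Willem's mother's ABO genotype from AB × BO: 1/4 AB, 1/4 AO, 1/4 BB, 1/4 BO.
Crossing each possibility with the father OO and summing P(type B): 1/4·1/2 + 1/4·0 + 1/4·1 + 1/4·1/2 = 1/2.

1/2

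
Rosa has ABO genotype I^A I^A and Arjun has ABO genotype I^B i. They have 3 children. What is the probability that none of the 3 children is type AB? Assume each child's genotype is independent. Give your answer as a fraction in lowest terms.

1/8

ABO cross I^A I^A × I^B i → 1/2 A, 1/2 AB.
So P(type AB) = 1/2 per child.
P(not type AB) = 1/2 for one child; (1/2)^3 = 1/8.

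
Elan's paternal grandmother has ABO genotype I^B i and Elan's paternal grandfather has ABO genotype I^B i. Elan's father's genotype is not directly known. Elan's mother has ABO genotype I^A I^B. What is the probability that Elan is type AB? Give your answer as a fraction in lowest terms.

Elan's father's ABO genotype from I^B i × I^B i: 1/4 I^B I^B, 1/2 I^B i, 1/4 i i.
Crossing each possibility with the mother I^A I^B and summing P(type AB): 1/4·1/2 + 1/2·1/4 + 1/4·0 = 1/4.

1/4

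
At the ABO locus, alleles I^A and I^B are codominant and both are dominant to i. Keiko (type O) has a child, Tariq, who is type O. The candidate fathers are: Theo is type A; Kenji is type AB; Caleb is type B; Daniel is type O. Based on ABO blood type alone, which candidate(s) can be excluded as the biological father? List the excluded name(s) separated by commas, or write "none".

A candidate is excluded only if no genotype consistent with his phenotype could produce a type O child with a type O mother.
Kenji (type AB): no genotype consistent with that phenotype can produce a type-O child with a type-O mother.

Kenji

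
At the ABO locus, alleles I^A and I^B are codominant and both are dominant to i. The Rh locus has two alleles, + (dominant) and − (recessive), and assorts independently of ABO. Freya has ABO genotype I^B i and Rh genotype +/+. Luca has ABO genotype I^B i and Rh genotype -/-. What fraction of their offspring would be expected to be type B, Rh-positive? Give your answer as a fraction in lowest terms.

ABO cross I^B i × I^B i → offspring phenotypes: 1/4 O, 3/4 B.
Rh cross +/+ × -/- → 1 Rh+.
Independent loci: P(type B, Rh-positive) = 3/4 × 1 = 3/4.

3/4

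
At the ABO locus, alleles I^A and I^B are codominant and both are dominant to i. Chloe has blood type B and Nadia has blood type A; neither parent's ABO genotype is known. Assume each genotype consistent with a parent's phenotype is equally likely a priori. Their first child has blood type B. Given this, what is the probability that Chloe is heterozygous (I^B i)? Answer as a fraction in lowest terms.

1/3

Possible genotypes: Chloe ∈ {I^B I^B, I^B i}; Nadia ∈ {I^A I^A, I^A i}.
Weight each parental genotype pair by prior × P(type-B child):
  I^B I^B × I^A i: posterior weight 2/3.
  I^B i × I^A i: posterior weight 1/3.
Sum the posterior weight over pairs where Chloe is I^B i: 1/3.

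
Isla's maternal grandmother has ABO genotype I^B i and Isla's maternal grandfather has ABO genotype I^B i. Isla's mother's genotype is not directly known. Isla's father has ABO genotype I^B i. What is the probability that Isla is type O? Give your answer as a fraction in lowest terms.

Isla's mother's ABO genotype from I^B i × I^B i: 1/4 I^B I^B, 1/2 I^B i, 1/4 i i.
Crossing each possibility with the father I^B i and summing P(type O): 1/4·0 + 1/2·1/4 + 1/4·1/2 = 1/4.

1/4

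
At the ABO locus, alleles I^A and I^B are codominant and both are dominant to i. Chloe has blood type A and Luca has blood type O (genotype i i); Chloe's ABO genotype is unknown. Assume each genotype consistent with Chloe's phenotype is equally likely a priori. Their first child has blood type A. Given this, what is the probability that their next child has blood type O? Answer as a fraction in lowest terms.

Possible genotypes: Chloe ∈ {I^A I^A, I^A i}; Luca ∈ {i i}.
Weight each parental genotype pair by prior × P(type-A child):
  I^A I^A × i i: posterior weight 2/3; P(next child type O) = 0.
  I^A i × i i: posterior weight 1/3; P(next child type O) = 1/2.
Weighted sum = 1/6.

1/6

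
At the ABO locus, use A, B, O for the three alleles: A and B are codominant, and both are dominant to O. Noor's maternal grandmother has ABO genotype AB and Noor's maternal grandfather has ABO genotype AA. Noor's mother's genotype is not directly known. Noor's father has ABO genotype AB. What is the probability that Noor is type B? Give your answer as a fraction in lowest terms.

1/8

Noor's mother's ABO genotype from AB × AA: 1/2 AA, 1/2 AB.
Crossing each possibility with the father AB and summing P(type B): 1/2·0 + 1/2·1/4 = 1/8.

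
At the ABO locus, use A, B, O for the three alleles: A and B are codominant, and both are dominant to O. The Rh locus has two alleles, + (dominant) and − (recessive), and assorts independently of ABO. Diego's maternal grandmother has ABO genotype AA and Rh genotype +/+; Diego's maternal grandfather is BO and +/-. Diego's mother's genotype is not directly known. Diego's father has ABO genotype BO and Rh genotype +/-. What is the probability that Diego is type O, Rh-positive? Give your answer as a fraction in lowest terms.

Diego's mother's ABO genotype from AA × BO: 1/2 AB, 1/2 AO.
Crossing each possibility with the father BO and summing P(type O): 1/2·0 + 1/2·1/4 = 1/8.
Similarly for Rh via the mother's Rh distribution: P(Rh+) = 7/8.
Independent loci: 1/8 × 7/8 = 7/64.

7/64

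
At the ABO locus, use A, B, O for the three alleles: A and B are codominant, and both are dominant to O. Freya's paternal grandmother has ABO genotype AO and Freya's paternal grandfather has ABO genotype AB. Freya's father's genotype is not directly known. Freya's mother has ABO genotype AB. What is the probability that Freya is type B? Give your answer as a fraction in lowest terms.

1/4

Freya's father's ABO genotype from AO × AB: 1/4 AA, 1/4 AB, 1/4 AO, 1/4 BO.
Crossing each possibility with the mother AB and summing P(type B): 1/4·0 + 1/4·1/4 + 1/4·1/4 + 1/4·1/2 = 1/4.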